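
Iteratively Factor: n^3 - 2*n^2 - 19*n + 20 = (n + 4)*(n^2 - 6*n + 5) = (n - 1)*(n + 4)*(n - 5)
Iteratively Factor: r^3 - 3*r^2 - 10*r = (r + 2)*(r^2 - 5*r) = r*(r + 2)*(r - 5)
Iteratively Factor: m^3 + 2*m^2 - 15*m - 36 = (m + 3)*(m^2 - m - 12) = (m - 4)*(m + 3)*(m + 3)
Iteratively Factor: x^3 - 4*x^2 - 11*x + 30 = (x - 2)*(x^2 - 2*x - 15) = (x - 2)*(x + 3)*(x - 5)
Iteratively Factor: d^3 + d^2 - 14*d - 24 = (d + 2)*(d^2 - d - 12) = (d + 2)*(d + 3)*(d - 4)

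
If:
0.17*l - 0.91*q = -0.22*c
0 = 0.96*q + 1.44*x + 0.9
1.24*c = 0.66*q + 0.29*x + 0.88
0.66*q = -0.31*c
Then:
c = 0.48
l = -1.82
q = -0.22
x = -0.48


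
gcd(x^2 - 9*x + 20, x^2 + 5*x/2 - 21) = 1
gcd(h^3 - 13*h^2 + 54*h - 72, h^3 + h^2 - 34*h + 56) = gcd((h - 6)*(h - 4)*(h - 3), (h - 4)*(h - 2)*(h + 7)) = h - 4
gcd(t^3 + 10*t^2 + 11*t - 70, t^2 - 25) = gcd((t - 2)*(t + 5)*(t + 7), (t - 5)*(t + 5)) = t + 5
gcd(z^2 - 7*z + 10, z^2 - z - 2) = z - 2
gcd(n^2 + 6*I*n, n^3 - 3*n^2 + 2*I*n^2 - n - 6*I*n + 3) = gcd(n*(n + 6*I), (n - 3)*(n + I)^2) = 1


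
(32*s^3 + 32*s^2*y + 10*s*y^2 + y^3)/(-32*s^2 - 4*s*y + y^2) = (8*s^2 + 6*s*y + y^2)/(-8*s + y)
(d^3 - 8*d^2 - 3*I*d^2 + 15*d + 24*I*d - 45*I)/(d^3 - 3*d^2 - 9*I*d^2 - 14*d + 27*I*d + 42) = (d^2 - d*(5 + 3*I) + 15*I)/(d^2 - 9*I*d - 14)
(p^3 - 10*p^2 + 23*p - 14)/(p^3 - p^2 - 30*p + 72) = (p^3 - 10*p^2 + 23*p - 14)/(p^3 - p^2 - 30*p + 72)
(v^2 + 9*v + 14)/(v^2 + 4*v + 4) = (v + 7)/(v + 2)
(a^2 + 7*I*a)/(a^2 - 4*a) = (a + 7*I)/(a - 4)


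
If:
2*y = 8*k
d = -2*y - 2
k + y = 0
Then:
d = -2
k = 0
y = 0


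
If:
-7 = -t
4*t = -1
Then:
No Solution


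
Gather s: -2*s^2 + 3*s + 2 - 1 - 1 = -2*s^2 + 3*s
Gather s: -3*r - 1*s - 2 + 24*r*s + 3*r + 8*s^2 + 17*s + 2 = 8*s^2 + s*(24*r + 16)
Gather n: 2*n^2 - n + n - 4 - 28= 2*n^2 - 32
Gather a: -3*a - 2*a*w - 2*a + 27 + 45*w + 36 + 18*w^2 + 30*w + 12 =a*(-2*w - 5) + 18*w^2 + 75*w + 75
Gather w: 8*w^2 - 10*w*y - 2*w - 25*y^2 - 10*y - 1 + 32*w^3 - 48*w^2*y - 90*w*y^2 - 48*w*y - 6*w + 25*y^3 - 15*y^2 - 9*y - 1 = 32*w^3 + w^2*(8 - 48*y) + w*(-90*y^2 - 58*y - 8) + 25*y^3 - 40*y^2 - 19*y - 2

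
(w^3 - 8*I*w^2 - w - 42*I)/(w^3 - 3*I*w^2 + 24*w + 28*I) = (w - 3*I)/(w + 2*I)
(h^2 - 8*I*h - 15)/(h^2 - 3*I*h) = (h - 5*I)/h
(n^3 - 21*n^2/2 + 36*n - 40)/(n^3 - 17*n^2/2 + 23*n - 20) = (n - 4)/(n - 2)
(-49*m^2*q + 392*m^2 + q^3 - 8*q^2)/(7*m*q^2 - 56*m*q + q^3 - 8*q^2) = (-7*m + q)/q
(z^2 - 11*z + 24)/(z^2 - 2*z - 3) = (z - 8)/(z + 1)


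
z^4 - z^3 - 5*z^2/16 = z^2*(z - 5/4)*(z + 1/4)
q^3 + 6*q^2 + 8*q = q*(q + 2)*(q + 4)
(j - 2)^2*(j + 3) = j^3 - j^2 - 8*j + 12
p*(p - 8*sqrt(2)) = p^2 - 8*sqrt(2)*p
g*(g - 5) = g^2 - 5*g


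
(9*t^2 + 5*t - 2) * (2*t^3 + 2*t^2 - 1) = 18*t^5 + 28*t^4 + 6*t^3 - 13*t^2 - 5*t + 2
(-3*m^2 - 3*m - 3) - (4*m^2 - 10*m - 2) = -7*m^2 + 7*m - 1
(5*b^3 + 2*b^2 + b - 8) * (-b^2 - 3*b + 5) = -5*b^5 - 17*b^4 + 18*b^3 + 15*b^2 + 29*b - 40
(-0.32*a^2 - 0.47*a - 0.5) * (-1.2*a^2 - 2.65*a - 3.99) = 0.384*a^4 + 1.412*a^3 + 3.1223*a^2 + 3.2003*a + 1.995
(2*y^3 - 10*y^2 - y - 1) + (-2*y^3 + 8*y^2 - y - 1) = -2*y^2 - 2*y - 2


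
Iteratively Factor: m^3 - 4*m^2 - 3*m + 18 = (m - 3)*(m^2 - m - 6) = (m - 3)^2*(m + 2)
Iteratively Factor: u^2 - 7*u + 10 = (u - 2)*(u - 5)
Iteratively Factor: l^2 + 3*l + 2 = (l + 2)*(l + 1)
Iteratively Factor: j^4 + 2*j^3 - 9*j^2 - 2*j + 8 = (j + 4)*(j^3 - 2*j^2 - j + 2) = (j - 2)*(j + 4)*(j^2 - 1) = (j - 2)*(j + 1)*(j + 4)*(j - 1)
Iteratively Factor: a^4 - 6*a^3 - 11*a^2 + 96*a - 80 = (a + 4)*(a^3 - 10*a^2 + 29*a - 20) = (a - 4)*(a + 4)*(a^2 - 6*a + 5) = (a - 4)*(a - 1)*(a + 4)*(a - 5)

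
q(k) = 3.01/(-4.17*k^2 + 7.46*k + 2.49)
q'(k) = 3.01*(8.34*k - 7.46)/(-4.17*k^2 + 7.46*k + 2.49)^2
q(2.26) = -1.54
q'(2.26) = 9.02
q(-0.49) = -1.39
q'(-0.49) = -7.40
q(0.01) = 1.17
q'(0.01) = -3.38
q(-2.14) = -0.09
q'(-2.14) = -0.07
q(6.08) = -0.03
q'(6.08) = 0.01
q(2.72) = -0.37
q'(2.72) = 0.70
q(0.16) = 0.84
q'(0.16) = -1.44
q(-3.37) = -0.04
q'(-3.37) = -0.02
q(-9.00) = -0.01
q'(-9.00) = -0.00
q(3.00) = -0.24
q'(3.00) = 0.33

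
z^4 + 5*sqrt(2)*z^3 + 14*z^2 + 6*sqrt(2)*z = z*(z + sqrt(2))^2*(z + 3*sqrt(2))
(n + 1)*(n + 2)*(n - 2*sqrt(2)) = n^3 - 2*sqrt(2)*n^2 + 3*n^2 - 6*sqrt(2)*n + 2*n - 4*sqrt(2)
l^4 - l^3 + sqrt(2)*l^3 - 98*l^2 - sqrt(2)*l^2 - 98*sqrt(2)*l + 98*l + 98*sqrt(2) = (l - 1)*(l - 7*sqrt(2))*(l + sqrt(2))*(l + 7*sqrt(2))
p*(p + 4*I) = p^2 + 4*I*p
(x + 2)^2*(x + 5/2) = x^3 + 13*x^2/2 + 14*x + 10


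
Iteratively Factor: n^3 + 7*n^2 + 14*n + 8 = (n + 1)*(n^2 + 6*n + 8) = (n + 1)*(n + 2)*(n + 4)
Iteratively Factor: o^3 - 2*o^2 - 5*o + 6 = (o + 2)*(o^2 - 4*o + 3) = (o - 3)*(o + 2)*(o - 1)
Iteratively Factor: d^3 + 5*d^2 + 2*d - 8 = (d + 2)*(d^2 + 3*d - 4) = (d + 2)*(d + 4)*(d - 1)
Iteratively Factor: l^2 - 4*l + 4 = (l - 2)*(l - 2)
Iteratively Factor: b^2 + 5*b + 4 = (b + 4)*(b + 1)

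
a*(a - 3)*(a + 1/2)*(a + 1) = a^4 - 3*a^3/2 - 4*a^2 - 3*a/2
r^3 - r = r*(r - 1)*(r + 1)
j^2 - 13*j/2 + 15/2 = (j - 5)*(j - 3/2)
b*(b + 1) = b^2 + b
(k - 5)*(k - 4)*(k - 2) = k^3 - 11*k^2 + 38*k - 40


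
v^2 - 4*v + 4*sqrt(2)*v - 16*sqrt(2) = (v - 4)*(v + 4*sqrt(2))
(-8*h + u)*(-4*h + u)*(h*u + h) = 32*h^3*u + 32*h^3 - 12*h^2*u^2 - 12*h^2*u + h*u^3 + h*u^2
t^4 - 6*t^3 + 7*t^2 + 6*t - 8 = (t - 4)*(t - 2)*(t - 1)*(t + 1)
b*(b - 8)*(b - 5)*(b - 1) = b^4 - 14*b^3 + 53*b^2 - 40*b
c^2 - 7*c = c*(c - 7)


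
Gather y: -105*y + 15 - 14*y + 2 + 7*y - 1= 16 - 112*y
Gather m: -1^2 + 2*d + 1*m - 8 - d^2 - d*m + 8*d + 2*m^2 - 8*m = -d^2 + 10*d + 2*m^2 + m*(-d - 7) - 9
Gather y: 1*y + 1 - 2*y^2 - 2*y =-2*y^2 - y + 1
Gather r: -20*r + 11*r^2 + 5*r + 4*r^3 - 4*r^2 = 4*r^3 + 7*r^2 - 15*r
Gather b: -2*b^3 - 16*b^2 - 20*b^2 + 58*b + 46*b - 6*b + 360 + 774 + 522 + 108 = -2*b^3 - 36*b^2 + 98*b + 1764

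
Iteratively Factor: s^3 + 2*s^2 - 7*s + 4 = (s + 4)*(s^2 - 2*s + 1) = (s - 1)*(s + 4)*(s - 1)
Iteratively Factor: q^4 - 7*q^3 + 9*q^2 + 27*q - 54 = (q - 3)*(q^3 - 4*q^2 - 3*q + 18) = (q - 3)^2*(q^2 - q - 6) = (q - 3)^3*(q + 2)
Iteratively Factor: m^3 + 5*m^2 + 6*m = (m + 2)*(m^2 + 3*m) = (m + 2)*(m + 3)*(m)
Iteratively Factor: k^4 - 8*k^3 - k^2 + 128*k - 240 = (k - 5)*(k^3 - 3*k^2 - 16*k + 48) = (k - 5)*(k + 4)*(k^2 - 7*k + 12) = (k - 5)*(k - 3)*(k + 4)*(k - 4)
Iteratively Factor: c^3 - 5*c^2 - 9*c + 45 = (c + 3)*(c^2 - 8*c + 15) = (c - 3)*(c + 3)*(c - 5)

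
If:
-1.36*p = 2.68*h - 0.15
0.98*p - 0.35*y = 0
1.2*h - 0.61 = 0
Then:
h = 0.51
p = -0.89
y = -2.50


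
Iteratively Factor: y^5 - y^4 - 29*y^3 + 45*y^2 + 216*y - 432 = (y + 4)*(y^4 - 5*y^3 - 9*y^2 + 81*y - 108) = (y - 3)*(y + 4)*(y^3 - 2*y^2 - 15*y + 36) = (y - 3)*(y + 4)^2*(y^2 - 6*y + 9) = (y - 3)^2*(y + 4)^2*(y - 3)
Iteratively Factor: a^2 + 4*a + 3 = (a + 3)*(a + 1)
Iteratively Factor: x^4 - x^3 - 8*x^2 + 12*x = (x - 2)*(x^3 + x^2 - 6*x) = x*(x - 2)*(x^2 + x - 6) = x*(x - 2)*(x + 3)*(x - 2)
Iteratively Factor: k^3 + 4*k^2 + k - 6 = (k + 2)*(k^2 + 2*k - 3) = (k + 2)*(k + 3)*(k - 1)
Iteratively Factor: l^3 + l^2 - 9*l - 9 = (l + 3)*(l^2 - 2*l - 3) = (l - 3)*(l + 3)*(l + 1)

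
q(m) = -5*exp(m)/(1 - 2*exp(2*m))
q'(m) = -5*exp(m)/(1 - 2*exp(2*m)) - 20*exp(3*m)/(1 - 2*exp(2*m))^2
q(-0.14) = 8.50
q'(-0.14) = -41.72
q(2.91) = 0.14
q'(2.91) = -0.14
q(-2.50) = -0.42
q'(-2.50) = -0.43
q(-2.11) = -0.62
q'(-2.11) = -0.66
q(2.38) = 0.23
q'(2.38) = -0.23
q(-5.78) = -0.02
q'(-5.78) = -0.02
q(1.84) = 0.40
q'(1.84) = -0.41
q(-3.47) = -0.16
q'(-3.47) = -0.16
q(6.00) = 0.01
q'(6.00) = -0.00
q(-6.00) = -0.01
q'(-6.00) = -0.01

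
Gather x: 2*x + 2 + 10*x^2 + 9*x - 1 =10*x^2 + 11*x + 1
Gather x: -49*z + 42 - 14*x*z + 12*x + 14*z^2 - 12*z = x*(12 - 14*z) + 14*z^2 - 61*z + 42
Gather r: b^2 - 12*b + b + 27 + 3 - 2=b^2 - 11*b + 28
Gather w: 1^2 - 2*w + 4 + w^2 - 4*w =w^2 - 6*w + 5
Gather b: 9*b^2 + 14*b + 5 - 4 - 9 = 9*b^2 + 14*b - 8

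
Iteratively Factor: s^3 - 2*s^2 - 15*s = (s - 5)*(s^2 + 3*s) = (s - 5)*(s + 3)*(s)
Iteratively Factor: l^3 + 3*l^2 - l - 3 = (l + 3)*(l^2 - 1) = (l + 1)*(l + 3)*(l - 1)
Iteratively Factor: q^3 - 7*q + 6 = (q + 3)*(q^2 - 3*q + 2) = (q - 1)*(q + 3)*(q - 2)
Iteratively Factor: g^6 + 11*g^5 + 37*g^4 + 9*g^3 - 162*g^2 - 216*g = (g - 2)*(g^5 + 13*g^4 + 63*g^3 + 135*g^2 + 108*g) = (g - 2)*(g + 3)*(g^4 + 10*g^3 + 33*g^2 + 36*g) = (g - 2)*(g + 3)^2*(g^3 + 7*g^2 + 12*g) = (g - 2)*(g + 3)^3*(g^2 + 4*g) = g*(g - 2)*(g + 3)^3*(g + 4)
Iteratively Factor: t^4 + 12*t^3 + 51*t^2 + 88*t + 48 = (t + 1)*(t^3 + 11*t^2 + 40*t + 48) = (t + 1)*(t + 4)*(t^2 + 7*t + 12) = (t + 1)*(t + 4)^2*(t + 3)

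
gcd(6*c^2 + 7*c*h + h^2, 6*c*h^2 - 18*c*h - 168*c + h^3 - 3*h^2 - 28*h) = 6*c + h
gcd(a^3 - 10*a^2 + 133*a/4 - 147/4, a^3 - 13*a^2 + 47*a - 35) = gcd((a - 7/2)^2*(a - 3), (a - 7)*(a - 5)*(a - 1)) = 1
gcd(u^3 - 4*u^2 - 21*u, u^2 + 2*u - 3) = u + 3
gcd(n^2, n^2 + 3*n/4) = n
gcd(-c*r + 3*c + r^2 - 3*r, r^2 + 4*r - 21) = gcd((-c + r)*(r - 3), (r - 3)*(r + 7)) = r - 3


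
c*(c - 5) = c^2 - 5*c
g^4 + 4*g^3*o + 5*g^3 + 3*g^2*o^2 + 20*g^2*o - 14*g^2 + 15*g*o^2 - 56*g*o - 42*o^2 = (g - 2)*(g + 7)*(g + o)*(g + 3*o)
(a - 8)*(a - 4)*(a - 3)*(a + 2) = a^4 - 13*a^3 + 38*a^2 + 40*a - 192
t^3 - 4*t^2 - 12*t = t*(t - 6)*(t + 2)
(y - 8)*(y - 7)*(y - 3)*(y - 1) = y^4 - 19*y^3 + 119*y^2 - 269*y + 168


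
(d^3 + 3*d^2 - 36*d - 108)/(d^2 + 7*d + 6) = (d^2 - 3*d - 18)/(d + 1)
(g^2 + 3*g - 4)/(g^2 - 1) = (g + 4)/(g + 1)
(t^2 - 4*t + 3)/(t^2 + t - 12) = (t - 1)/(t + 4)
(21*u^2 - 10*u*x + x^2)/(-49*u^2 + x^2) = (-3*u + x)/(7*u + x)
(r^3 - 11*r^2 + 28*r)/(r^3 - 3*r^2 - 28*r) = (r - 4)/(r + 4)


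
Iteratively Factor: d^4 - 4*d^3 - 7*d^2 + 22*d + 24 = (d + 1)*(d^3 - 5*d^2 - 2*d + 24) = (d + 1)*(d + 2)*(d^2 - 7*d + 12) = (d - 3)*(d + 1)*(d + 2)*(d - 4)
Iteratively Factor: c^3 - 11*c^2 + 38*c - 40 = (c - 5)*(c^2 - 6*c + 8) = (c - 5)*(c - 4)*(c - 2)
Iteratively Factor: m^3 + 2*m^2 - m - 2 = (m + 1)*(m^2 + m - 2) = (m - 1)*(m + 1)*(m + 2)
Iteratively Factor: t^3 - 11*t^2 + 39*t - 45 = (t - 3)*(t^2 - 8*t + 15) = (t - 3)^2*(t - 5)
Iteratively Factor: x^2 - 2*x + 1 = (x - 1)*(x - 1)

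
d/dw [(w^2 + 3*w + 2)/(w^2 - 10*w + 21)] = (-13*w^2 + 38*w + 83)/(w^4 - 20*w^3 + 142*w^2 - 420*w + 441)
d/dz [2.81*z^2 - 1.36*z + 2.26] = 5.62*z - 1.36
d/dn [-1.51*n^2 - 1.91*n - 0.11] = -3.02*n - 1.91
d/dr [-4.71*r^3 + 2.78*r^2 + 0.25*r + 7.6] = -14.13*r^2 + 5.56*r + 0.25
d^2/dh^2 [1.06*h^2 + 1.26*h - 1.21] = 2.12000000000000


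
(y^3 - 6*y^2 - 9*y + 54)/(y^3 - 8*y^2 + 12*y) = (y^2 - 9)/(y*(y - 2))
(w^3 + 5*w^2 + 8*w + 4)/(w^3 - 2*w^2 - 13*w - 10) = (w + 2)/(w - 5)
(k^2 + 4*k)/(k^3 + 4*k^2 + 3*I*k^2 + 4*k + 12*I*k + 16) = k/(k^2 + 3*I*k + 4)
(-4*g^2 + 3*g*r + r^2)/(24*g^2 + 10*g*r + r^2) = (-g + r)/(6*g + r)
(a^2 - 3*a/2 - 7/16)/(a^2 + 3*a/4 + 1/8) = (4*a - 7)/(2*(2*a + 1))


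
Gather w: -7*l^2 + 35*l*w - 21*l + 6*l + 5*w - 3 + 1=-7*l^2 - 15*l + w*(35*l + 5) - 2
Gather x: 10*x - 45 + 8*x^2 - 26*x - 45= 8*x^2 - 16*x - 90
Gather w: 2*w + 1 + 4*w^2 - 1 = 4*w^2 + 2*w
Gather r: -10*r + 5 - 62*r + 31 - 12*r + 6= 42 - 84*r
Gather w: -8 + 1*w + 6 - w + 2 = 0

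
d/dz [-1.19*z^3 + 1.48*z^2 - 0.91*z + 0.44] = -3.57*z^2 + 2.96*z - 0.91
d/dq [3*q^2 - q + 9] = 6*q - 1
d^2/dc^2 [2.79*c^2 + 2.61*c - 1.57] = 5.58000000000000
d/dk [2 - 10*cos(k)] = 10*sin(k)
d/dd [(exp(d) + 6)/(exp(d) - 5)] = -11*exp(d)/(exp(d) - 5)^2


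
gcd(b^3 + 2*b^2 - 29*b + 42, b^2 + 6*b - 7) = b + 7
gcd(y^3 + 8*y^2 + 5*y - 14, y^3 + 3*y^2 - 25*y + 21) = y^2 + 6*y - 7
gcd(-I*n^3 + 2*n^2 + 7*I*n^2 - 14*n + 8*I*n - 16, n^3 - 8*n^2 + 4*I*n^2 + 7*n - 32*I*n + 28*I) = 1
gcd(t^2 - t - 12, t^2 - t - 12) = t^2 - t - 12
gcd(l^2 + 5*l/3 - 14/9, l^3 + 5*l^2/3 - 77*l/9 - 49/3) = l + 7/3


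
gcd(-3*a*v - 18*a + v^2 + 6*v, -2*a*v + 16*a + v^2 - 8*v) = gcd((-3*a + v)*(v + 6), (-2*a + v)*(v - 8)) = 1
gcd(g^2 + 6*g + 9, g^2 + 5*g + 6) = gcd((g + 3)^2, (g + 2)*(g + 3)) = g + 3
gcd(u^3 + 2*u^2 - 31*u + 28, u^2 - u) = u - 1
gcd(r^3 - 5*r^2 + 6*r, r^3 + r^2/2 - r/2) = r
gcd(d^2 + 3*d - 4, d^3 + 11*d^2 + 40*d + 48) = d + 4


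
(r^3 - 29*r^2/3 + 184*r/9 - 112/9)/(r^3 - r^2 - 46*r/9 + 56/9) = (3*r^2 - 25*r + 28)/(3*r^2 + r - 14)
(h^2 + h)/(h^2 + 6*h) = (h + 1)/(h + 6)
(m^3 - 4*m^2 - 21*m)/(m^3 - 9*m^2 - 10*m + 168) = m*(m + 3)/(m^2 - 2*m - 24)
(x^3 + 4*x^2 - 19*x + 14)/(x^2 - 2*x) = x + 6 - 7/x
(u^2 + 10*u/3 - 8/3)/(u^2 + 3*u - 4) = (u - 2/3)/(u - 1)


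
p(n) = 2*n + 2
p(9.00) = 20.00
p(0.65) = 3.30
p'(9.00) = 2.00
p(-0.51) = 0.98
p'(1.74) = 2.00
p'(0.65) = 2.00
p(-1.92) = -1.84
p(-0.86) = 0.28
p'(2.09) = 2.00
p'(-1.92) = 2.00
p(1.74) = 5.48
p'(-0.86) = 2.00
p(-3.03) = -4.06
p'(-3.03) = 2.00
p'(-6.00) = 2.00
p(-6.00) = -10.00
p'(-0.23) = 2.00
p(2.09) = 6.18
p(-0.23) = 1.54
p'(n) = 2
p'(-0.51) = 2.00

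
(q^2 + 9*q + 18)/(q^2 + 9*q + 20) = (q^2 + 9*q + 18)/(q^2 + 9*q + 20)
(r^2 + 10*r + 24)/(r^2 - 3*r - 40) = (r^2 + 10*r + 24)/(r^2 - 3*r - 40)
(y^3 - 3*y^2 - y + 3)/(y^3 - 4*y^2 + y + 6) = (y - 1)/(y - 2)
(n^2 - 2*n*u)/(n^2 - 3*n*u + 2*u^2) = n/(n - u)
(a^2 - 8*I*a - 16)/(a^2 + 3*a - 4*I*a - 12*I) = (a - 4*I)/(a + 3)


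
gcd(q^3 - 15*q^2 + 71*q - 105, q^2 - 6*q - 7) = q - 7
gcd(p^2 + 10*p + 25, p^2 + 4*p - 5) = p + 5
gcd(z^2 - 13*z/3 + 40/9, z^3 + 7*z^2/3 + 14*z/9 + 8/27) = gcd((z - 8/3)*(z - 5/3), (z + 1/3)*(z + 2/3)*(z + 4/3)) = 1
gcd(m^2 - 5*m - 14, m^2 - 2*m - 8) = m + 2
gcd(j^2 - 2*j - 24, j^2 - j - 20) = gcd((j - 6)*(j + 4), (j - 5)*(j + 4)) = j + 4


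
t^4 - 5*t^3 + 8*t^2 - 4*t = t*(t - 2)^2*(t - 1)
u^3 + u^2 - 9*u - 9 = (u - 3)*(u + 1)*(u + 3)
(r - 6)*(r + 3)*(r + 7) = r^3 + 4*r^2 - 39*r - 126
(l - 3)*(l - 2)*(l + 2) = l^3 - 3*l^2 - 4*l + 12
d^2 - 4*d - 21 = (d - 7)*(d + 3)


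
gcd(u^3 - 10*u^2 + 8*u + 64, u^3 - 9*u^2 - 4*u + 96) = u^2 - 12*u + 32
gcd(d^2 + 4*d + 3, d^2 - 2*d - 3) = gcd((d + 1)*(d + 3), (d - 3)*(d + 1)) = d + 1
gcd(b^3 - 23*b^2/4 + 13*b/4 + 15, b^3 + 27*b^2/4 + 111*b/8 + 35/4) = b + 5/4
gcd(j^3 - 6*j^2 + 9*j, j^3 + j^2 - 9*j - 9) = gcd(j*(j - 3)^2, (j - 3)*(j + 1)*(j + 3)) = j - 3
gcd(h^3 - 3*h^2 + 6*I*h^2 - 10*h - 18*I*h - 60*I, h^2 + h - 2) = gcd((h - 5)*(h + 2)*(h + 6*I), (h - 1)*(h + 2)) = h + 2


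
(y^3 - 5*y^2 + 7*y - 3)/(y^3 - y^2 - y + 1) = (y - 3)/(y + 1)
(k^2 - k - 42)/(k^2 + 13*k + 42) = (k - 7)/(k + 7)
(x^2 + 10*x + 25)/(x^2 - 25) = (x + 5)/(x - 5)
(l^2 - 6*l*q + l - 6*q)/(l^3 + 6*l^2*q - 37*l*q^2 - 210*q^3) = (l + 1)/(l^2 + 12*l*q + 35*q^2)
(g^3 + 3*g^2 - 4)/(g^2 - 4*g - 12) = (g^2 + g - 2)/(g - 6)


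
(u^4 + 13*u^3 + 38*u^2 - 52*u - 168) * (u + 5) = u^5 + 18*u^4 + 103*u^3 + 138*u^2 - 428*u - 840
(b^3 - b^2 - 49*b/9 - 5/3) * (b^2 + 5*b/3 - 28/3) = b^5 + 2*b^4/3 - 148*b^3/9 - 38*b^2/27 + 1297*b/27 + 140/9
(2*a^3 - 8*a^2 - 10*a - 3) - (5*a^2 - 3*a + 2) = 2*a^3 - 13*a^2 - 7*a - 5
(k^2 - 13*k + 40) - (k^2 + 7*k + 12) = 28 - 20*k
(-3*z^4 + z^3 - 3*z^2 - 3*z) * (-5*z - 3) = 15*z^5 + 4*z^4 + 12*z^3 + 24*z^2 + 9*z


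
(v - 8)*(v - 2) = v^2 - 10*v + 16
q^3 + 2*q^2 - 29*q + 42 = (q - 3)*(q - 2)*(q + 7)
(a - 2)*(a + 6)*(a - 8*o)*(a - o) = a^4 - 9*a^3*o + 4*a^3 + 8*a^2*o^2 - 36*a^2*o - 12*a^2 + 32*a*o^2 + 108*a*o - 96*o^2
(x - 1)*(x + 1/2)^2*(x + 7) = x^4 + 7*x^3 - 3*x^2/4 - 11*x/2 - 7/4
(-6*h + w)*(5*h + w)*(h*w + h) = -30*h^3*w - 30*h^3 - h^2*w^2 - h^2*w + h*w^3 + h*w^2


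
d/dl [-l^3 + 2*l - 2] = 2 - 3*l^2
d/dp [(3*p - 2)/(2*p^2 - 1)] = (-6*p^2 + 8*p - 3)/(4*p^4 - 4*p^2 + 1)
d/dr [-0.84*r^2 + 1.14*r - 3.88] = 1.14 - 1.68*r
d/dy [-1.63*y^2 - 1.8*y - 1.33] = -3.26*y - 1.8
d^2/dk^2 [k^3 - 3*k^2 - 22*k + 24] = 6*k - 6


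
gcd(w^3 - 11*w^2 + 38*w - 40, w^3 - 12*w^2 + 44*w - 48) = w^2 - 6*w + 8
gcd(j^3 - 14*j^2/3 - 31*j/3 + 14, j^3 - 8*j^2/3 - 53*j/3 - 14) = j^2 - 11*j/3 - 14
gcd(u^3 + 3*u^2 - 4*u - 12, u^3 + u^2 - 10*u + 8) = u - 2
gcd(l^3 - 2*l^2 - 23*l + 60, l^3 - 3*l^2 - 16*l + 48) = l^2 - 7*l + 12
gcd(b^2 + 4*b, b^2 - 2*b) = b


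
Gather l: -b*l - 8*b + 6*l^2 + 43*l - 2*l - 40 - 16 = -8*b + 6*l^2 + l*(41 - b) - 56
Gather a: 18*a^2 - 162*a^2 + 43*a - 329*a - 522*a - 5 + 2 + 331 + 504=-144*a^2 - 808*a + 832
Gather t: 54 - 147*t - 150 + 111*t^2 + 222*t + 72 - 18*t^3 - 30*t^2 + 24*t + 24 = -18*t^3 + 81*t^2 + 99*t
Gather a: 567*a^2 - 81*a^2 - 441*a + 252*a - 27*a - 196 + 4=486*a^2 - 216*a - 192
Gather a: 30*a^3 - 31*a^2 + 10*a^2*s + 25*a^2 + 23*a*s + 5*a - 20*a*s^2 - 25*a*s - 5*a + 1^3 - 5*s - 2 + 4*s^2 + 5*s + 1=30*a^3 + a^2*(10*s - 6) + a*(-20*s^2 - 2*s) + 4*s^2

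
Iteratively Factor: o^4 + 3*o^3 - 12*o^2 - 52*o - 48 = (o - 4)*(o^3 + 7*o^2 + 16*o + 12) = (o - 4)*(o + 2)*(o^2 + 5*o + 6) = (o - 4)*(o + 2)^2*(o + 3)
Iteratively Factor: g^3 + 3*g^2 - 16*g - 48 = (g + 4)*(g^2 - g - 12) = (g + 3)*(g + 4)*(g - 4)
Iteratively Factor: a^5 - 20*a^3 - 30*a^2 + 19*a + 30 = (a - 5)*(a^4 + 5*a^3 + 5*a^2 - 5*a - 6) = (a - 5)*(a + 3)*(a^3 + 2*a^2 - a - 2) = (a - 5)*(a + 2)*(a + 3)*(a^2 - 1) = (a - 5)*(a - 1)*(a + 2)*(a + 3)*(a + 1)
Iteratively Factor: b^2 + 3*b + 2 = (b + 1)*(b + 2)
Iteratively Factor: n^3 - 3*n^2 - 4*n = (n)*(n^2 - 3*n - 4) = n*(n - 4)*(n + 1)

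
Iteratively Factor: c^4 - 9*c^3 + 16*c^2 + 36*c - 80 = (c - 2)*(c^3 - 7*c^2 + 2*c + 40) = (c - 4)*(c - 2)*(c^2 - 3*c - 10) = (c - 5)*(c - 4)*(c - 2)*(c + 2)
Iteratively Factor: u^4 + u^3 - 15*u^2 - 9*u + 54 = (u - 3)*(u^3 + 4*u^2 - 3*u - 18) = (u - 3)*(u + 3)*(u^2 + u - 6) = (u - 3)*(u - 2)*(u + 3)*(u + 3)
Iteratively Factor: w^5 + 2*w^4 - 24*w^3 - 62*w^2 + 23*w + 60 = (w + 4)*(w^4 - 2*w^3 - 16*w^2 + 2*w + 15) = (w + 1)*(w + 4)*(w^3 - 3*w^2 - 13*w + 15) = (w - 5)*(w + 1)*(w + 4)*(w^2 + 2*w - 3) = (w - 5)*(w - 1)*(w + 1)*(w + 4)*(w + 3)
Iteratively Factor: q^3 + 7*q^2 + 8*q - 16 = (q + 4)*(q^2 + 3*q - 4) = (q + 4)^2*(q - 1)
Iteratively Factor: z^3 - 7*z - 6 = (z + 1)*(z^2 - z - 6) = (z - 3)*(z + 1)*(z + 2)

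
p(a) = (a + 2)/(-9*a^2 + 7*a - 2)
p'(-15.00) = 0.00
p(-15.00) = 0.01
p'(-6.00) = 0.00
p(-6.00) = 0.01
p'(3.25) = 0.04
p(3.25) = -0.07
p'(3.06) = 0.04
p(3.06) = -0.08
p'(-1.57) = -0.04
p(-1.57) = -0.01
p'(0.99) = 1.88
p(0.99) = -0.77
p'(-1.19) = -0.09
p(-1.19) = -0.04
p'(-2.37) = -0.01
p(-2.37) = 0.01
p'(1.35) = 0.61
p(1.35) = -0.37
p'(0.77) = 4.50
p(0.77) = -1.42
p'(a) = (a + 2)*(18*a - 7)/(-9*a^2 + 7*a - 2)^2 + 1/(-9*a^2 + 7*a - 2) = (-9*a^2 + 7*a + (a + 2)*(18*a - 7) - 2)/(9*a^2 - 7*a + 2)^2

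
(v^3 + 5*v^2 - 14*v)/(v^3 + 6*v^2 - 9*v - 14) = v/(v + 1)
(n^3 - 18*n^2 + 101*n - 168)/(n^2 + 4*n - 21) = (n^2 - 15*n + 56)/(n + 7)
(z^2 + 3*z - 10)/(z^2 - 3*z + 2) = (z + 5)/(z - 1)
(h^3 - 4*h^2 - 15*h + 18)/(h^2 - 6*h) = h + 2 - 3/h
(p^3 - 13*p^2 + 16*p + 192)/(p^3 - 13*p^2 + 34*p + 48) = (p^2 - 5*p - 24)/(p^2 - 5*p - 6)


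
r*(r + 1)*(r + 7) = r^3 + 8*r^2 + 7*r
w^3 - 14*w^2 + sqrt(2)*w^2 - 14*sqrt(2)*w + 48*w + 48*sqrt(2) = (w - 8)*(w - 6)*(w + sqrt(2))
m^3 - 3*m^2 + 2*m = m*(m - 2)*(m - 1)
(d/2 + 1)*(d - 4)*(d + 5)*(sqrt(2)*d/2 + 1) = sqrt(2)*d^4/4 + d^3/2 + 3*sqrt(2)*d^3/4 - 9*sqrt(2)*d^2/2 + 3*d^2/2 - 10*sqrt(2)*d - 9*d - 20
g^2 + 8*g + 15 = (g + 3)*(g + 5)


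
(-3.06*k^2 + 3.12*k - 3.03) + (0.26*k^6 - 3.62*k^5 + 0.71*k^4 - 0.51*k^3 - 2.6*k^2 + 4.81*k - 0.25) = 0.26*k^6 - 3.62*k^5 + 0.71*k^4 - 0.51*k^3 - 5.66*k^2 + 7.93*k - 3.28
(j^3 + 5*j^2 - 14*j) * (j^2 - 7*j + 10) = j^5 - 2*j^4 - 39*j^3 + 148*j^2 - 140*j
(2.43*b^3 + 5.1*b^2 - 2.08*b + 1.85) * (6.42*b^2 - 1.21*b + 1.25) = 15.6006*b^5 + 29.8017*b^4 - 16.4871*b^3 + 20.7688*b^2 - 4.8385*b + 2.3125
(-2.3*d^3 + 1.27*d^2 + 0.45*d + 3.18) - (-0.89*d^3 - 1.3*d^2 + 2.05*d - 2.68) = -1.41*d^3 + 2.57*d^2 - 1.6*d + 5.86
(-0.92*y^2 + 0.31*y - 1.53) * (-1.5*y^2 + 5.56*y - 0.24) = 1.38*y^4 - 5.5802*y^3 + 4.2394*y^2 - 8.5812*y + 0.3672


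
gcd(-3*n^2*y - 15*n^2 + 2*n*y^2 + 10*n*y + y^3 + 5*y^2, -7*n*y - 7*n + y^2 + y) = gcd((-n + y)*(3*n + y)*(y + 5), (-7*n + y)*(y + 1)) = 1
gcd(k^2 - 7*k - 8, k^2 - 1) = k + 1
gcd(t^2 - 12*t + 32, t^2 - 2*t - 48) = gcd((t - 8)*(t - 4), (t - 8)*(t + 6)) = t - 8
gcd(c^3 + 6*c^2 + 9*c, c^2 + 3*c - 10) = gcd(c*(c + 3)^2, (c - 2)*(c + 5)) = 1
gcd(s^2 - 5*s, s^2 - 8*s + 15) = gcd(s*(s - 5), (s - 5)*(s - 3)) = s - 5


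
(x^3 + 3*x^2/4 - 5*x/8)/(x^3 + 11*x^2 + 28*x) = (8*x^2 + 6*x - 5)/(8*(x^2 + 11*x + 28))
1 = 1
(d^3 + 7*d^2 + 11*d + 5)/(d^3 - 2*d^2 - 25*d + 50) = (d^2 + 2*d + 1)/(d^2 - 7*d + 10)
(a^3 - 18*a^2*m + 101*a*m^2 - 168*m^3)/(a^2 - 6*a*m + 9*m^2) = (a^2 - 15*a*m + 56*m^2)/(a - 3*m)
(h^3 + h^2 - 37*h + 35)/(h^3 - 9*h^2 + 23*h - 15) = (h + 7)/(h - 3)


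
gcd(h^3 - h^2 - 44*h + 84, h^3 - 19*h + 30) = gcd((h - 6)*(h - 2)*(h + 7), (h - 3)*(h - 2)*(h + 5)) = h - 2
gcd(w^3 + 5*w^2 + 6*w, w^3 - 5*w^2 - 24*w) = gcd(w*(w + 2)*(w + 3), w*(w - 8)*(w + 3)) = w^2 + 3*w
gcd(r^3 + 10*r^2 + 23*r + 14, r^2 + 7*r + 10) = r + 2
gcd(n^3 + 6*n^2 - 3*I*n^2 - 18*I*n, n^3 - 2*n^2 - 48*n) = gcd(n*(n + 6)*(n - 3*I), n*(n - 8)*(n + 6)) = n^2 + 6*n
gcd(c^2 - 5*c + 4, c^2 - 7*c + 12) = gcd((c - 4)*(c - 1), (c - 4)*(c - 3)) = c - 4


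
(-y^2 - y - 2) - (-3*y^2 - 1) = 2*y^2 - y - 1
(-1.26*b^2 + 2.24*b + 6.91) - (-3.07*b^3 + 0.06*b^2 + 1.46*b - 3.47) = 3.07*b^3 - 1.32*b^2 + 0.78*b + 10.38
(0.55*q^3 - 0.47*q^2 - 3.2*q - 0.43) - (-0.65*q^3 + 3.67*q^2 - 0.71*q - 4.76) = 1.2*q^3 - 4.14*q^2 - 2.49*q + 4.33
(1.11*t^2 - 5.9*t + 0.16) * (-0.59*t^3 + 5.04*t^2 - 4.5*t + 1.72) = -0.6549*t^5 + 9.0754*t^4 - 34.8254*t^3 + 29.2656*t^2 - 10.868*t + 0.2752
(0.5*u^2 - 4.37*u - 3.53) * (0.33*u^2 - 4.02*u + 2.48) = 0.165*u^4 - 3.4521*u^3 + 17.6425*u^2 + 3.353*u - 8.7544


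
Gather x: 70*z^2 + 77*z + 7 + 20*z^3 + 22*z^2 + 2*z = 20*z^3 + 92*z^2 + 79*z + 7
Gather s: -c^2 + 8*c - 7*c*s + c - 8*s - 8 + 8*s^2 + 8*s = -c^2 - 7*c*s + 9*c + 8*s^2 - 8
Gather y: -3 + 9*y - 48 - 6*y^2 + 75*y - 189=-6*y^2 + 84*y - 240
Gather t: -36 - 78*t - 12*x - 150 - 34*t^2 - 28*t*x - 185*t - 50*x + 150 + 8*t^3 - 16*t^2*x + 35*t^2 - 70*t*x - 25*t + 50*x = 8*t^3 + t^2*(1 - 16*x) + t*(-98*x - 288) - 12*x - 36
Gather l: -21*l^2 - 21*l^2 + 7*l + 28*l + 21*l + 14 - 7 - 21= -42*l^2 + 56*l - 14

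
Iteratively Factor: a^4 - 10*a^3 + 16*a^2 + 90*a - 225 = (a + 3)*(a^3 - 13*a^2 + 55*a - 75) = (a - 3)*(a + 3)*(a^2 - 10*a + 25) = (a - 5)*(a - 3)*(a + 3)*(a - 5)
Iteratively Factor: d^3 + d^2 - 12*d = (d + 4)*(d^2 - 3*d) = (d - 3)*(d + 4)*(d)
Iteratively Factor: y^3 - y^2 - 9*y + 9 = (y - 3)*(y^2 + 2*y - 3) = (y - 3)*(y + 3)*(y - 1)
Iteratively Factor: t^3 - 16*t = (t + 4)*(t^2 - 4*t) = (t - 4)*(t + 4)*(t)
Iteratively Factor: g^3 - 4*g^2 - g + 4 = (g - 1)*(g^2 - 3*g - 4) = (g - 1)*(g + 1)*(g - 4)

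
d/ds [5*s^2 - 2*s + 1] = 10*s - 2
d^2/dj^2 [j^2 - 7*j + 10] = 2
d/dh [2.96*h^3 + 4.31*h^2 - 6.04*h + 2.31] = 8.88*h^2 + 8.62*h - 6.04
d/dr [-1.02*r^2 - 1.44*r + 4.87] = -2.04*r - 1.44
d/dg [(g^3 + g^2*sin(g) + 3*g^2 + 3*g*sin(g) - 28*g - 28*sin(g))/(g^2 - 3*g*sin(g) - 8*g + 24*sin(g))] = (4*g^4*cos(g) + g^4 - 6*g^3*sin(g) - 20*g^3*cos(g) - 16*g^3 - 3*g^2*sin(g)^2 + 52*g^2*sin(g) - 208*g^2*cos(g) + 4*g^2 + 48*g*sin(g)^2 + 200*g*sin(g) + 896*g*cos(g) - 12*sin(g)^2 - 896*sin(g))/((g - 8)^2*(g - 3*sin(g))^2)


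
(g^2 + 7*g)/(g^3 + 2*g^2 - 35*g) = 1/(g - 5)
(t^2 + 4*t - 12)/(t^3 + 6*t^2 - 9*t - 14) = (t + 6)/(t^2 + 8*t + 7)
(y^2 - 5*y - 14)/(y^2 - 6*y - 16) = (y - 7)/(y - 8)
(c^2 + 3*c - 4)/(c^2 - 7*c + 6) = (c + 4)/(c - 6)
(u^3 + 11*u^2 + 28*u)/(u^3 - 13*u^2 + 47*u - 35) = u*(u^2 + 11*u + 28)/(u^3 - 13*u^2 + 47*u - 35)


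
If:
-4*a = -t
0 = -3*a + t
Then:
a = 0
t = 0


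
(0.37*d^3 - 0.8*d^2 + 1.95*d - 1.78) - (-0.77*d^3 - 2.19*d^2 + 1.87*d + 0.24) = 1.14*d^3 + 1.39*d^2 + 0.0799999999999998*d - 2.02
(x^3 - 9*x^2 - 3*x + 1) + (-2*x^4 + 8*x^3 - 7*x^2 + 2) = -2*x^4 + 9*x^3 - 16*x^2 - 3*x + 3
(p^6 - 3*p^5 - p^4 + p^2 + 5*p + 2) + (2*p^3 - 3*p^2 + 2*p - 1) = p^6 - 3*p^5 - p^4 + 2*p^3 - 2*p^2 + 7*p + 1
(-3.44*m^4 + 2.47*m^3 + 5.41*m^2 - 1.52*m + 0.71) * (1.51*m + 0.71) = -5.1944*m^5 + 1.2873*m^4 + 9.9228*m^3 + 1.5459*m^2 - 0.00709999999999988*m + 0.5041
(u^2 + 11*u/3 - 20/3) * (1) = u^2 + 11*u/3 - 20/3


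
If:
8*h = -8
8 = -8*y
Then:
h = -1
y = -1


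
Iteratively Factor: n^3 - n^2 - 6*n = (n + 2)*(n^2 - 3*n) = n*(n + 2)*(n - 3)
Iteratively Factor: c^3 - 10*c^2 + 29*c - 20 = (c - 5)*(c^2 - 5*c + 4) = (c - 5)*(c - 1)*(c - 4)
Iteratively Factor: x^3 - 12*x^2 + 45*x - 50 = (x - 5)*(x^2 - 7*x + 10) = (x - 5)^2*(x - 2)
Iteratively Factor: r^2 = (r)*(r)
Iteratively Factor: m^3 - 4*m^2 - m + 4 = (m - 1)*(m^2 - 3*m - 4) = (m - 1)*(m + 1)*(m - 4)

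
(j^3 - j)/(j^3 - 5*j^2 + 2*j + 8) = j*(j - 1)/(j^2 - 6*j + 8)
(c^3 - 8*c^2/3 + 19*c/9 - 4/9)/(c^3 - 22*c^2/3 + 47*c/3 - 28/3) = (9*c^2 - 15*c + 4)/(3*(3*c^2 - 19*c + 28))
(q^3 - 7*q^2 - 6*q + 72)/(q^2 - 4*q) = q - 3 - 18/q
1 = 1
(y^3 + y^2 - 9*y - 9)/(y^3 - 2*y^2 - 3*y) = (y + 3)/y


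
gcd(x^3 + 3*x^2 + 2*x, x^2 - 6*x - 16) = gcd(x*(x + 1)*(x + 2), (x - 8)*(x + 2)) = x + 2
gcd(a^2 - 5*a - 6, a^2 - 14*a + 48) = a - 6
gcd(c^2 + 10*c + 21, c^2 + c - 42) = c + 7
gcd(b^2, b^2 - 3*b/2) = b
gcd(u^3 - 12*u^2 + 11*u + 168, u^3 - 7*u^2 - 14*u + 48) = u^2 - 5*u - 24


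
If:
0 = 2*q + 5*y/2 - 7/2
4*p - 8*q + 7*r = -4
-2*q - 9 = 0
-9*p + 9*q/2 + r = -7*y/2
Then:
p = -237/268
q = -9/2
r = -349/67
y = 5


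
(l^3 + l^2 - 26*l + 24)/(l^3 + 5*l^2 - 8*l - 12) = (l^2 - 5*l + 4)/(l^2 - l - 2)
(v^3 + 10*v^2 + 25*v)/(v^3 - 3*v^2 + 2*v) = (v^2 + 10*v + 25)/(v^2 - 3*v + 2)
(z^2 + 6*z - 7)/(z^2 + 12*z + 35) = (z - 1)/(z + 5)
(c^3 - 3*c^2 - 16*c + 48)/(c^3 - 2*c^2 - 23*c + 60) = (c + 4)/(c + 5)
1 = 1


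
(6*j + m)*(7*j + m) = 42*j^2 + 13*j*m + m^2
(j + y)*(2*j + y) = 2*j^2 + 3*j*y + y^2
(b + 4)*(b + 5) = b^2 + 9*b + 20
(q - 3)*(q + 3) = q^2 - 9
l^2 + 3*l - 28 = (l - 4)*(l + 7)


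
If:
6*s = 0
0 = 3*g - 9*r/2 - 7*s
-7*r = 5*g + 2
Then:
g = -6/29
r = -4/29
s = 0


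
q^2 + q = q*(q + 1)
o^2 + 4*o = o*(o + 4)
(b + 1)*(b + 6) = b^2 + 7*b + 6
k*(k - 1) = k^2 - k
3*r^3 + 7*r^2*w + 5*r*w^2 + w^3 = (r + w)^2*(3*r + w)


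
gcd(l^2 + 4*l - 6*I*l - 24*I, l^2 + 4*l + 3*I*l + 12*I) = l + 4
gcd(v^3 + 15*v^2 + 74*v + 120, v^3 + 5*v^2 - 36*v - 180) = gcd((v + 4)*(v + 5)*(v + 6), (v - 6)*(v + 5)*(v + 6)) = v^2 + 11*v + 30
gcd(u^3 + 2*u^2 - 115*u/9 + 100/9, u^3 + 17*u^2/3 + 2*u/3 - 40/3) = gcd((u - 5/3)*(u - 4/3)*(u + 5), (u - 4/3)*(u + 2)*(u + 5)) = u^2 + 11*u/3 - 20/3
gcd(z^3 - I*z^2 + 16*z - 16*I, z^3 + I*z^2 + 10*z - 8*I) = z^2 + 3*I*z + 4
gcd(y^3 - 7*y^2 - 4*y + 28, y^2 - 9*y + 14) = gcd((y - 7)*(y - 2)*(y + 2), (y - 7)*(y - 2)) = y^2 - 9*y + 14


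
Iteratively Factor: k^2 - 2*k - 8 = (k - 4)*(k + 2)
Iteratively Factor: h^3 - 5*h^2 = (h)*(h^2 - 5*h) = h^2*(h - 5)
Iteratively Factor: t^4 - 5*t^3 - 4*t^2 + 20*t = (t - 5)*(t^3 - 4*t) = (t - 5)*(t + 2)*(t^2 - 2*t) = (t - 5)*(t - 2)*(t + 2)*(t)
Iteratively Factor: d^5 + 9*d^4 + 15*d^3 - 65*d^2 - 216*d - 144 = (d + 3)*(d^4 + 6*d^3 - 3*d^2 - 56*d - 48) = (d + 3)*(d + 4)*(d^3 + 2*d^2 - 11*d - 12) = (d + 1)*(d + 3)*(d + 4)*(d^2 + d - 12) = (d + 1)*(d + 3)*(d + 4)^2*(d - 3)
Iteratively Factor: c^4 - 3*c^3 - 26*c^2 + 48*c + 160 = (c - 4)*(c^3 + c^2 - 22*c - 40) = (c - 4)*(c + 2)*(c^2 - c - 20) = (c - 4)*(c + 2)*(c + 4)*(c - 5)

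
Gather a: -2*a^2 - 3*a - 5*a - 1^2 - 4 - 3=-2*a^2 - 8*a - 8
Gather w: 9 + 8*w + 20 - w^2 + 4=-w^2 + 8*w + 33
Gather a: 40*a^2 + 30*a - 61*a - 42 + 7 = 40*a^2 - 31*a - 35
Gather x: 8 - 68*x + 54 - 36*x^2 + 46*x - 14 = -36*x^2 - 22*x + 48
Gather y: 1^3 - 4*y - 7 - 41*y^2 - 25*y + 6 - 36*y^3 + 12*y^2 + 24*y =-36*y^3 - 29*y^2 - 5*y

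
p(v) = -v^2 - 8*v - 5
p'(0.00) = -8.00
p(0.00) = -5.00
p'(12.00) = -32.00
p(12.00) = -245.00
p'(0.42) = -8.84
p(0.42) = -8.54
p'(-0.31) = -7.38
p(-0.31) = -2.62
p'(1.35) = -10.70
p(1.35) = -17.62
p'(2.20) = -12.40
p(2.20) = -27.44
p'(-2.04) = -3.92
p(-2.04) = 7.16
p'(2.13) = -12.26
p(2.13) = -26.58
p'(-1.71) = -4.58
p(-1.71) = 5.76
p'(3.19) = -14.38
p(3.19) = -40.70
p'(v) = -2*v - 8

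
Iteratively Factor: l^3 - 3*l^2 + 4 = (l + 1)*(l^2 - 4*l + 4) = (l - 2)*(l + 1)*(l - 2)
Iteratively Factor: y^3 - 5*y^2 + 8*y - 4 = (y - 2)*(y^2 - 3*y + 2) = (y - 2)*(y - 1)*(y - 2)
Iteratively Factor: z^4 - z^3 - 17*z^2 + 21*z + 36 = (z - 3)*(z^3 + 2*z^2 - 11*z - 12) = (z - 3)*(z + 1)*(z^2 + z - 12) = (z - 3)^2*(z + 1)*(z + 4)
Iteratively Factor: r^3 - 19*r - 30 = (r - 5)*(r^2 + 5*r + 6) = (r - 5)*(r + 3)*(r + 2)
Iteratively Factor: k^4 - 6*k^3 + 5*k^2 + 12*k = (k + 1)*(k^3 - 7*k^2 + 12*k) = k*(k + 1)*(k^2 - 7*k + 12) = k*(k - 3)*(k + 1)*(k - 4)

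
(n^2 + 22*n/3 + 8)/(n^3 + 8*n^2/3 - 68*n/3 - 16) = (3*n + 4)/(3*n^2 - 10*n - 8)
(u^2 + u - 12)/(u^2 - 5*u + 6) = (u + 4)/(u - 2)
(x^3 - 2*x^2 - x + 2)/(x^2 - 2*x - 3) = (x^2 - 3*x + 2)/(x - 3)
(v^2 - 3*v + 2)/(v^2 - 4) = (v - 1)/(v + 2)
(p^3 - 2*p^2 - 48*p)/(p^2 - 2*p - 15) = p*(-p^2 + 2*p + 48)/(-p^2 + 2*p + 15)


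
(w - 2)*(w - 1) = w^2 - 3*w + 2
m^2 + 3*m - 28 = (m - 4)*(m + 7)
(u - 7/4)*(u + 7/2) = u^2 + 7*u/4 - 49/8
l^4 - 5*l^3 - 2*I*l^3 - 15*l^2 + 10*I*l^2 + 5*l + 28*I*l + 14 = (l - 7)*(l + 2)*(l - I)^2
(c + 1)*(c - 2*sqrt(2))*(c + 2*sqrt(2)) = c^3 + c^2 - 8*c - 8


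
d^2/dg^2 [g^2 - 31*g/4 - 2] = 2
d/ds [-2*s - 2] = -2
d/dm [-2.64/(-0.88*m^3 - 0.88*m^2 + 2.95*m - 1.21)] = (-6.9696*m^2 - 4.6464*m + 7.788)/(0.88*m^3 + 0.88*m^2 - 2.95*m + 1.21)^2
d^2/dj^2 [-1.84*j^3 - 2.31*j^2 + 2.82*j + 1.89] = -11.04*j - 4.62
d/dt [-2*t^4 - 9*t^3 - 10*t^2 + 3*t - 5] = -8*t^3 - 27*t^2 - 20*t + 3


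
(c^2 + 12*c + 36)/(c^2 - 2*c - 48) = (c + 6)/(c - 8)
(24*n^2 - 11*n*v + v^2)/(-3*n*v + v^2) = (-8*n + v)/v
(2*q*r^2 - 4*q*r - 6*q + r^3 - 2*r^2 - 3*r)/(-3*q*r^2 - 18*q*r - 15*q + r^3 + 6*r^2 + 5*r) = (-2*q*r + 6*q - r^2 + 3*r)/(3*q*r + 15*q - r^2 - 5*r)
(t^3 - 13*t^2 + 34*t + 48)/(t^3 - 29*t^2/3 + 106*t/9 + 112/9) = 9*(t^2 - 5*t - 6)/(9*t^2 - 15*t - 14)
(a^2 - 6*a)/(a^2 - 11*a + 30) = a/(a - 5)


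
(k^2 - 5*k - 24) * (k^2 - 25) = k^4 - 5*k^3 - 49*k^2 + 125*k + 600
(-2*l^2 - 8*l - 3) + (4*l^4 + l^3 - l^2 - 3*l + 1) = 4*l^4 + l^3 - 3*l^2 - 11*l - 2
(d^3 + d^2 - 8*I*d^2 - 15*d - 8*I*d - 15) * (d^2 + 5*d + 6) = d^5 + 6*d^4 - 8*I*d^4 - 4*d^3 - 48*I*d^3 - 84*d^2 - 88*I*d^2 - 165*d - 48*I*d - 90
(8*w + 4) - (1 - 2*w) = 10*w + 3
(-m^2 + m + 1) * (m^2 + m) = -m^4 + 2*m^2 + m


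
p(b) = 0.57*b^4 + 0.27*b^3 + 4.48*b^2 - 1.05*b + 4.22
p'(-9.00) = -1678.20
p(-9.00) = 3919.49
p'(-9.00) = -1678.20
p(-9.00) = 3919.49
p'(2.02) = 39.15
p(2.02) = 32.09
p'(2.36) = 54.58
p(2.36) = 47.92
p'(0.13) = 0.13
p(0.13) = 4.16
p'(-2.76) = -67.55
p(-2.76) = 68.64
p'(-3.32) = -105.30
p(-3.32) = 116.46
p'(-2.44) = -51.21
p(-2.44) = 49.74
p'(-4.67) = -257.44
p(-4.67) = 350.44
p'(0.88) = 9.02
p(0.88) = 7.29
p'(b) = 2.28*b^3 + 0.81*b^2 + 8.96*b - 1.05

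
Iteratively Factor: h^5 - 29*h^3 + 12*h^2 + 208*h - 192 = (h - 4)*(h^4 + 4*h^3 - 13*h^2 - 40*h + 48) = (h - 4)*(h - 1)*(h^3 + 5*h^2 - 8*h - 48) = (h - 4)*(h - 1)*(h + 4)*(h^2 + h - 12) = (h - 4)*(h - 1)*(h + 4)^2*(h - 3)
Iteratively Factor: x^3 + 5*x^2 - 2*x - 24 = (x + 4)*(x^2 + x - 6) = (x + 3)*(x + 4)*(x - 2)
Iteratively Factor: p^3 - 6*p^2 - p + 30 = (p - 5)*(p^2 - p - 6) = (p - 5)*(p - 3)*(p + 2)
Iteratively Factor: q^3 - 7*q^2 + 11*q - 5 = (q - 5)*(q^2 - 2*q + 1) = (q - 5)*(q - 1)*(q - 1)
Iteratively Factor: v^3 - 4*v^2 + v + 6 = (v + 1)*(v^2 - 5*v + 6) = (v - 3)*(v + 1)*(v - 2)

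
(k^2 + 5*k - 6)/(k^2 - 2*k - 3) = (-k^2 - 5*k + 6)/(-k^2 + 2*k + 3)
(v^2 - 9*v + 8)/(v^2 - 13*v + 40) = (v - 1)/(v - 5)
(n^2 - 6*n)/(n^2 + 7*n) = (n - 6)/(n + 7)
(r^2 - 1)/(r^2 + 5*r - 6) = (r + 1)/(r + 6)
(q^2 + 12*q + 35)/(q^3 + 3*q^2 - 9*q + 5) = (q + 7)/(q^2 - 2*q + 1)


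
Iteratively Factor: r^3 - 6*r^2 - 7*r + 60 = (r + 3)*(r^2 - 9*r + 20) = (r - 5)*(r + 3)*(r - 4)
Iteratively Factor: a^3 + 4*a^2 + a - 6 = (a + 3)*(a^2 + a - 2) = (a - 1)*(a + 3)*(a + 2)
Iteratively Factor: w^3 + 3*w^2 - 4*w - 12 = (w - 2)*(w^2 + 5*w + 6) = (w - 2)*(w + 3)*(w + 2)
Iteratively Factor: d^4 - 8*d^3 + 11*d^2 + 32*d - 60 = (d - 3)*(d^3 - 5*d^2 - 4*d + 20) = (d - 5)*(d - 3)*(d^2 - 4) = (d - 5)*(d - 3)*(d - 2)*(d + 2)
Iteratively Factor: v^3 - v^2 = (v - 1)*(v^2) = v*(v - 1)*(v)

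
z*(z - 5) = z^2 - 5*z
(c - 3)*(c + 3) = c^2 - 9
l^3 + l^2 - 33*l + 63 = (l - 3)^2*(l + 7)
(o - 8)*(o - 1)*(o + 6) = o^3 - 3*o^2 - 46*o + 48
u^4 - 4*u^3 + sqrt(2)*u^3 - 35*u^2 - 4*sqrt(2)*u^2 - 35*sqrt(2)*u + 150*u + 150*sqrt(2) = (u - 5)^2*(u + 6)*(u + sqrt(2))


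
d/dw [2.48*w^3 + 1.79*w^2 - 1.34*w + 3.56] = 7.44*w^2 + 3.58*w - 1.34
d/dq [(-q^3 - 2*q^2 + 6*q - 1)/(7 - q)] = (2*q^3 - 19*q^2 - 28*q + 41)/(q^2 - 14*q + 49)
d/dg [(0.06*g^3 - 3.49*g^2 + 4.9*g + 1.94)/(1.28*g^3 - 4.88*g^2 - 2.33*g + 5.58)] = (4.1744*g^4 - 12.8236*g^3 + 25.5985*g^2 - 20.014*g + 31.8622)/(1.6384*g^6 - 12.4928*g^5 + 17.8496*g^4 + 37.0256*g^3 - 49.0319*g^2 - 26.0028*g + 31.1364)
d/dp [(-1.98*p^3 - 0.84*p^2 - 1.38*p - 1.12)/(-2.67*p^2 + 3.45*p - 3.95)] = (5.2866*p^4 - 13.662*p^3 + 16.8804*p^2 + 0.6552*p + 9.315)/(7.1289*p^4 - 18.423*p^3 + 32.9955*p^2 - 27.255*p + 15.6025)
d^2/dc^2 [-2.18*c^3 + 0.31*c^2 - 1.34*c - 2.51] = 0.62 - 13.08*c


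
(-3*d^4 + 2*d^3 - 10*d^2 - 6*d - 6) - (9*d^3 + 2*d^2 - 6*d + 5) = -3*d^4 - 7*d^3 - 12*d^2 - 11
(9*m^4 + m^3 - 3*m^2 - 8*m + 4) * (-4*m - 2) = -36*m^5 - 22*m^4 + 10*m^3 + 38*m^2 - 8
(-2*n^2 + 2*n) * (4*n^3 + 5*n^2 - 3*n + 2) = -8*n^5 - 2*n^4 + 16*n^3 - 10*n^2 + 4*n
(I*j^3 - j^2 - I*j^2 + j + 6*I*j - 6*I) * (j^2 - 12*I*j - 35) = I*j^5 + 11*j^4 - I*j^4 - 11*j^3 - 17*I*j^3 + 107*j^2 + 17*I*j^2 - 107*j - 210*I*j + 210*I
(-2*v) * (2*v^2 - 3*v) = -4*v^3 + 6*v^2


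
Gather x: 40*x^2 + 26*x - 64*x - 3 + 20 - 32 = 40*x^2 - 38*x - 15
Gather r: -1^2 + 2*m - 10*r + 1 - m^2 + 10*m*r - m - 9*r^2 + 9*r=-m^2 + m - 9*r^2 + r*(10*m - 1)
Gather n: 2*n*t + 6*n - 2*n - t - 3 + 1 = n*(2*t + 4) - t - 2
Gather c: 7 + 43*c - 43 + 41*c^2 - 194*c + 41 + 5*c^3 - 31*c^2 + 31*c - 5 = 5*c^3 + 10*c^2 - 120*c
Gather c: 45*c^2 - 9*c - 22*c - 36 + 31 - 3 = 45*c^2 - 31*c - 8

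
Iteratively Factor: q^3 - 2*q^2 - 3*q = (q)*(q^2 - 2*q - 3) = q*(q - 3)*(q + 1)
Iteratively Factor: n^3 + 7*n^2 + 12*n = (n + 4)*(n^2 + 3*n) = (n + 3)*(n + 4)*(n)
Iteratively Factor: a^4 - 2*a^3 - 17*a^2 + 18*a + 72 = (a - 3)*(a^3 + a^2 - 14*a - 24) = (a - 3)*(a + 3)*(a^2 - 2*a - 8) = (a - 3)*(a + 2)*(a + 3)*(a - 4)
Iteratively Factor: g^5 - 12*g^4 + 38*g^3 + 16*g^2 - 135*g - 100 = (g - 4)*(g^4 - 8*g^3 + 6*g^2 + 40*g + 25) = (g - 4)*(g + 1)*(g^3 - 9*g^2 + 15*g + 25) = (g - 4)*(g + 1)^2*(g^2 - 10*g + 25) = (g - 5)*(g - 4)*(g + 1)^2*(g - 5)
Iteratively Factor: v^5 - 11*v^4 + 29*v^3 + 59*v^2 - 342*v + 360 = (v + 3)*(v^4 - 14*v^3 + 71*v^2 - 154*v + 120) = (v - 4)*(v + 3)*(v^3 - 10*v^2 + 31*v - 30) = (v - 5)*(v - 4)*(v + 3)*(v^2 - 5*v + 6) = (v - 5)*(v - 4)*(v - 3)*(v + 3)*(v - 2)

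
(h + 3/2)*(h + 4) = h^2 + 11*h/2 + 6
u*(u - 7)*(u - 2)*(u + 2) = u^4 - 7*u^3 - 4*u^2 + 28*u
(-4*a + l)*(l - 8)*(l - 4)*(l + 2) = -4*a*l^3 + 40*a*l^2 - 32*a*l - 256*a + l^4 - 10*l^3 + 8*l^2 + 64*l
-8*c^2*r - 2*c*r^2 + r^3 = r*(-4*c + r)*(2*c + r)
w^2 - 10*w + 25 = (w - 5)^2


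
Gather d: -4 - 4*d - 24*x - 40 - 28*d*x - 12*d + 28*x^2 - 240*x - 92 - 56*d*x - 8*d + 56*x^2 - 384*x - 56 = d*(-84*x - 24) + 84*x^2 - 648*x - 192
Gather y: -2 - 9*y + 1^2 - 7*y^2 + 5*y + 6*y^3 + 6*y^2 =6*y^3 - y^2 - 4*y - 1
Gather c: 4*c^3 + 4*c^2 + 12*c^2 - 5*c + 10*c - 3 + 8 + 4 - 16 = 4*c^3 + 16*c^2 + 5*c - 7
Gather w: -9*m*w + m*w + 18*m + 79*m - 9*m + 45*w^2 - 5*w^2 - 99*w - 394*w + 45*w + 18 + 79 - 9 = 88*m + 40*w^2 + w*(-8*m - 448) + 88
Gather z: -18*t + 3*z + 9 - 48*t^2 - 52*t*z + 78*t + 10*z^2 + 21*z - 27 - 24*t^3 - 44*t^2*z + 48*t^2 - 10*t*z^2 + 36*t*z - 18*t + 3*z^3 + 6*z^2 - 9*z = -24*t^3 + 42*t + 3*z^3 + z^2*(16 - 10*t) + z*(-44*t^2 - 16*t + 15) - 18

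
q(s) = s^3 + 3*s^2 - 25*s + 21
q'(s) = 3*s^2 + 6*s - 25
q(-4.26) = 104.63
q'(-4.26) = 3.88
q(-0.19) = 25.85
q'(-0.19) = -26.03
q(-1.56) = 63.50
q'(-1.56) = -27.06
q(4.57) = 64.85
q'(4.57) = 65.07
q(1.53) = -6.65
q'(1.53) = -8.80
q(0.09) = 18.78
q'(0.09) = -24.44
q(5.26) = 118.03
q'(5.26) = 89.56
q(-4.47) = 103.38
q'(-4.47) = 8.12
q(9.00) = 768.00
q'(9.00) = 272.00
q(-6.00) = 63.00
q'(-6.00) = 47.00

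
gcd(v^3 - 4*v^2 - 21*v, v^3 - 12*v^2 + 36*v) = v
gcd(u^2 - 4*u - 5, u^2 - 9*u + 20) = u - 5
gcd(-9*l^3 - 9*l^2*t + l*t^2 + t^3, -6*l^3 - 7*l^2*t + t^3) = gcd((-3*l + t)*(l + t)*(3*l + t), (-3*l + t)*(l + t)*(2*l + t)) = -3*l^2 - 2*l*t + t^2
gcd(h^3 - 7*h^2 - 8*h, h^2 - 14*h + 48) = h - 8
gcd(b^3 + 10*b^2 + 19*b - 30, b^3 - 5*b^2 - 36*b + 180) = b + 6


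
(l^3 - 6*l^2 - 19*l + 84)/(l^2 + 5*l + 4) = (l^2 - 10*l + 21)/(l + 1)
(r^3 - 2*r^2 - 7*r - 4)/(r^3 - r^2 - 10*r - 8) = (r + 1)/(r + 2)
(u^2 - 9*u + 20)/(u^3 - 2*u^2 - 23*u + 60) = (u - 5)/(u^2 + 2*u - 15)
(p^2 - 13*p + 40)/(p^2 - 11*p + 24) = (p - 5)/(p - 3)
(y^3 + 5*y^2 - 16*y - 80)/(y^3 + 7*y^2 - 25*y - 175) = (y^2 - 16)/(y^2 + 2*y - 35)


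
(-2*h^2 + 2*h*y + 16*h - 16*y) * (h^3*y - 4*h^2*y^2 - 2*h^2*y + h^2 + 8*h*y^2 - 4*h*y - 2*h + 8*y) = -2*h^5*y + 10*h^4*y^2 + 20*h^4*y - 2*h^4 - 8*h^3*y^3 - 100*h^3*y^2 - 22*h^3*y + 20*h^3 + 80*h^2*y^3 + 152*h^2*y^2 - 100*h^2*y - 32*h^2 - 128*h*y^3 + 80*h*y^2 + 160*h*y - 128*y^2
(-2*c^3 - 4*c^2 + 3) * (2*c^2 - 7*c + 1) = -4*c^5 + 6*c^4 + 26*c^3 + 2*c^2 - 21*c + 3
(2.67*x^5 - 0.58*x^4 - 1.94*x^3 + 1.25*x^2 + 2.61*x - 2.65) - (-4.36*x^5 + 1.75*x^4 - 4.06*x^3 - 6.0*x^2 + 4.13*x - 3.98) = 7.03*x^5 - 2.33*x^4 + 2.12*x^3 + 7.25*x^2 - 1.52*x + 1.33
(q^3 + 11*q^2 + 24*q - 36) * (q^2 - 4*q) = q^5 + 7*q^4 - 20*q^3 - 132*q^2 + 144*q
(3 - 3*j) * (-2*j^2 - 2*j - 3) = 6*j^3 + 3*j - 9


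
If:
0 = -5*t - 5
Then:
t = -1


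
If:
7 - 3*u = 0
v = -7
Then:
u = 7/3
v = -7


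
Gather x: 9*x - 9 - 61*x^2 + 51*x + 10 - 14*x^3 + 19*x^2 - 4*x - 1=-14*x^3 - 42*x^2 + 56*x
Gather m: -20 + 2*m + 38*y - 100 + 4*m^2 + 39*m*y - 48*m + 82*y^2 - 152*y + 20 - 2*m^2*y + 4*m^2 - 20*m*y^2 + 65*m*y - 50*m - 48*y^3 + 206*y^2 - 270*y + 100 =m^2*(8 - 2*y) + m*(-20*y^2 + 104*y - 96) - 48*y^3 + 288*y^2 - 384*y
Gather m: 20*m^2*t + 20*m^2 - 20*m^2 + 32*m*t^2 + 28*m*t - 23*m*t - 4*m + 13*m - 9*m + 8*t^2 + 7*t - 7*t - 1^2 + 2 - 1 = 20*m^2*t + m*(32*t^2 + 5*t) + 8*t^2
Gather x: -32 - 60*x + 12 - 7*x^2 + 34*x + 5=-7*x^2 - 26*x - 15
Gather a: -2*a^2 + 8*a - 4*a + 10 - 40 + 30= -2*a^2 + 4*a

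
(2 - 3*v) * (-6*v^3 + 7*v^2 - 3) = 18*v^4 - 33*v^3 + 14*v^2 + 9*v - 6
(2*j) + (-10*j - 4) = -8*j - 4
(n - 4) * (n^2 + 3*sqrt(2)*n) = n^3 - 4*n^2 + 3*sqrt(2)*n^2 - 12*sqrt(2)*n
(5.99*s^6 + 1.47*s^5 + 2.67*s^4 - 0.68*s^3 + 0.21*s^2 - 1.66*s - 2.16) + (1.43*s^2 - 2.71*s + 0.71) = 5.99*s^6 + 1.47*s^5 + 2.67*s^4 - 0.68*s^3 + 1.64*s^2 - 4.37*s - 1.45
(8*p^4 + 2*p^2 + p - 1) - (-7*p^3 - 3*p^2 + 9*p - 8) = 8*p^4 + 7*p^3 + 5*p^2 - 8*p + 7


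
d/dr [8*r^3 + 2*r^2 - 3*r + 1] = 24*r^2 + 4*r - 3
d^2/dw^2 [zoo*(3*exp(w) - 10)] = zoo*exp(w)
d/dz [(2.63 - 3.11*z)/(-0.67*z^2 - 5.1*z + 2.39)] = (-2.0837*z^2 + 3.5242*z + 5.9801)/(0.4489*z^4 + 6.834*z^3 + 22.8074*z^2 - 24.378*z + 5.7121)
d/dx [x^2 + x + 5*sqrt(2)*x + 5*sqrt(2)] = 2*x + 1 + 5*sqrt(2)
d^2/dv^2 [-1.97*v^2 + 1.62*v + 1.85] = -3.94000000000000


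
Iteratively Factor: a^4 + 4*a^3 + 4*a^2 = (a)*(a^3 + 4*a^2 + 4*a) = a*(a + 2)*(a^2 + 2*a) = a^2*(a + 2)*(a + 2)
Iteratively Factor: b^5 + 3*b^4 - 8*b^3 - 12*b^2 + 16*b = (b - 1)*(b^4 + 4*b^3 - 4*b^2 - 16*b) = (b - 1)*(b + 2)*(b^3 + 2*b^2 - 8*b) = (b - 1)*(b + 2)*(b + 4)*(b^2 - 2*b) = b*(b - 1)*(b + 2)*(b + 4)*(b - 2)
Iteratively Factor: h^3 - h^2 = (h - 1)*(h^2) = h*(h - 1)*(h)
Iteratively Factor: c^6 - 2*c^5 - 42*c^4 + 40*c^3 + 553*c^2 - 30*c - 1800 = (c + 3)*(c^5 - 5*c^4 - 27*c^3 + 121*c^2 + 190*c - 600) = (c + 3)*(c + 4)*(c^4 - 9*c^3 + 9*c^2 + 85*c - 150) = (c + 3)^2*(c + 4)*(c^3 - 12*c^2 + 45*c - 50) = (c - 5)*(c + 3)^2*(c + 4)*(c^2 - 7*c + 10) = (c - 5)*(c - 2)*(c + 3)^2*(c + 4)*(c - 5)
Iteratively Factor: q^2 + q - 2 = (q - 1)*(q + 2)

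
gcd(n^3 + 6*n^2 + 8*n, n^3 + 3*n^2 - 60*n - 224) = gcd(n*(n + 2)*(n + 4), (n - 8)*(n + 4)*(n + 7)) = n + 4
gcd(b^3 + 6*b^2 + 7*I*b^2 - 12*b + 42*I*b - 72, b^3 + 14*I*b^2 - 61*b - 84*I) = b^2 + 7*I*b - 12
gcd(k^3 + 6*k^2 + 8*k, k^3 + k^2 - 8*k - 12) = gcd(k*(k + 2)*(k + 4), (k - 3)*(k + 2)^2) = k + 2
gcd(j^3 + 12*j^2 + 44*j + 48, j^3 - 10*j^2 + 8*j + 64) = j + 2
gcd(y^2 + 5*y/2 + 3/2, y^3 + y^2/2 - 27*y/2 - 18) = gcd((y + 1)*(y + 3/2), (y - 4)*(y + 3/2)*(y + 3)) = y + 3/2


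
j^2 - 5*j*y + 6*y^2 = (j - 3*y)*(j - 2*y)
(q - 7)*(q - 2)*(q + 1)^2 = q^4 - 7*q^3 - 3*q^2 + 19*q + 14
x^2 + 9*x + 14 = (x + 2)*(x + 7)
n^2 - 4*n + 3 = (n - 3)*(n - 1)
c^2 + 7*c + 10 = (c + 2)*(c + 5)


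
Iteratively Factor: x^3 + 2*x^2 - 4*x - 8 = (x - 2)*(x^2 + 4*x + 4) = (x - 2)*(x + 2)*(x + 2)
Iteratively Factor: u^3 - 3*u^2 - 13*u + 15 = (u - 5)*(u^2 + 2*u - 3) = (u - 5)*(u + 3)*(u - 1)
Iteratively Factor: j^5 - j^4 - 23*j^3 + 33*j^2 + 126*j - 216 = (j - 3)*(j^4 + 2*j^3 - 17*j^2 - 18*j + 72) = (j - 3)*(j + 4)*(j^3 - 2*j^2 - 9*j + 18) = (j - 3)*(j + 3)*(j + 4)*(j^2 - 5*j + 6) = (j - 3)^2*(j + 3)*(j + 4)*(j - 2)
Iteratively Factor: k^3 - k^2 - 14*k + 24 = (k - 3)*(k^2 + 2*k - 8) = (k - 3)*(k - 2)*(k + 4)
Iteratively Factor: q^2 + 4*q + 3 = (q + 3)*(q + 1)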